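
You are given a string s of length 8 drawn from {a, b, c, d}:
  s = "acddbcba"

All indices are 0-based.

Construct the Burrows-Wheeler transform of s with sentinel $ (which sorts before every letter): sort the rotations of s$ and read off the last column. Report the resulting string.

rank  rotation   last
    0  $acddbcba  a
    1  a$acddbcb  b
    2  acddbcba$  $
    3  ba$acddbc  c
    4  bcba$acdd  d
    5  cba$acddb  b
    6  cddbcba$a  a
    7  dbcba$acd  d
    8  ddbcba$ac  c

ab$cdbadc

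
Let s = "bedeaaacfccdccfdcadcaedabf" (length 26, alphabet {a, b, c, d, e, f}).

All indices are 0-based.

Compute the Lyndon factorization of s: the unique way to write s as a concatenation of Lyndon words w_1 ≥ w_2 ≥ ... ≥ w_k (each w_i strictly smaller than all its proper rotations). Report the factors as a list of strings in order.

emit factor 1: 'bede' (i=0, period=4)
emit factor 2: 'aaacfccdccfdcadcaedabf' (i=4, period=22)

["bede", "aaacfccdccfdcadcaedabf"]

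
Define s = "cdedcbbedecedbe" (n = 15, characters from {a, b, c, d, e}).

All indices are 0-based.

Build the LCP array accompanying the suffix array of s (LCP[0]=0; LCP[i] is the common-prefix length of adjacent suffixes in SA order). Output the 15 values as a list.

[0, 1, 2, 0, 1, 1, 0, 1, 1, 2, 0, 1, 1, 2, 2]

rank | idx | suffix
   0 |   5 | bbedecedbe
   1 |  13 | be
   2 |   6 | bedecedbe
   3 |   4 | cbbedecedbe
   4 |   0 | cdedcbbedecedbe
   5 |  10 | cedbe
   6 |  12 | dbe
   7 |   3 | dcbbedecedbe
   8 |   8 | decedbe
   9 |   1 | dedcbbedecedbe
  10 |  14 | e
  11 |   9 | ecedbe
  12 |  11 | edbe
  13 |   2 | edcbbedecedbe
  14 |   7 | edecedbe

SA = [5, 13, 6, 4, 0, 10, 12, 3, 8, 1, 14, 9, 11, 2, 7]
[i] adj suffixes → lcp
  [1] 5/13 → 1 ('b')
  [2] 13/6 → 2 ('be')
  [3] 6/4 → 0 ('')
  [4] 4/0 → 1 ('c')
  [5] 0/10 → 1 ('c')
  [6] 10/12 → 0 ('')
  [7] 12/3 → 1 ('d')
  [8] 3/8 → 1 ('d')
  [9] 8/1 → 2 ('de')
  [10] 1/14 → 0 ('')
  [11] 14/9 → 1 ('e')
  [12] 9/11 → 1 ('e')
  [13] 11/2 → 2 ('ed')
  [14] 2/7 → 2 ('ed')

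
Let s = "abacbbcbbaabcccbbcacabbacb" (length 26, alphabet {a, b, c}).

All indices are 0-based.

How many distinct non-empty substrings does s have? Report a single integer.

304

rank | idx | suffix
   0 |   9 | aabcccbbcacabbacb
   1 |   0 | abacbbcbbaabcccbbcacabbacb
   2 |  20 | abbacb
   3 |  10 | abcccbbcacabbacb
   4 |  18 | acabbacb
   5 |  23 | acb
   6 |   2 | acbbcbbaabcccbbcacabbacb
   7 |  25 | b
   8 |   8 | baabcccbbcacabbacb
   9 |  22 | bacb
  10 |   1 | bacbbcbbaabcccbbcacabbacb
  11 |   7 | bbaabcccbbcacabbacb
  12 |  21 | bbacb
  13 |  15 | bbcacabbacb
  14 |   4 | bbcbbaabcccbbcacabbacb
  15 |  16 | bcacabbacb
  16 |   5 | bcbbaabcccbbcacabbacb
  17 |  11 | bcccbbcacabbacb
  18 |  19 | cabbacb
  19 |  17 | cacabbacb
  20 |  24 | cb
  21 |   6 | cbbaabcccbbcacabbacb
  22 |  14 | cbbcacabbacb
  23 |   3 | cbbcbbaabcccbbcacabbacb
  24 |  13 | ccbbcacabbacb
  25 |  12 | cccbbcacabbacb

SA = [9, 0, 20, 10, 18, 23, 2, 25, 8, 22, 1, 7, 21, 15, 4, 16, 5, 11, 19, 17, 24, 6, 14, 3, 13, 12]
i: (SA[i-1],SA[i]) lcp shared
  1: (9,0) 1 'a'
  2: (0,20) 2 'ab'
  3: (20,10) 2 'ab'
  4: (10,18) 1 'a'
  5: (18,23) 2 'ac'
  6: (23,2) 3 'acb'
  7: (2,25) 0 ''
  8: (25,8) 1 'b'
  9: (8,22) 2 'ba'
  10: (22,1) 4 'bacb'
  11: (1,7) 1 'b'
  12: (7,21) 3 'bba'
  13: (21,15) 2 'bb'
  14: (15,4) 3 'bbc'
  15: (4,16) 1 'b'
  16: (16,5) 2 'bc'
  17: (5,11) 2 'bc'
  18: (11,19) 0 ''
  19: (19,17) 2 'ca'
  20: (17,24) 1 'c'
  21: (24,6) 2 'cb'
  22: (6,14) 3 'cbb'
  23: (14,3) 4 'cbbc'
  24: (3,13) 1 'c'
  25: (13,12) 2 'cc'

n(n+1)/2 = 26·27/2 = 351
Σ LCP = 0 + 1 + 2 + 2 + 1 + 2 + 3 + 0 + 1 + 2 + 4 + 1 + 3 + 2 + 3 + 1 + 2 + 2 + 0 + 2 + 1 + 2 + 3 + 4 + 1 + 2 = 47
distinct = 351 − 47 = 304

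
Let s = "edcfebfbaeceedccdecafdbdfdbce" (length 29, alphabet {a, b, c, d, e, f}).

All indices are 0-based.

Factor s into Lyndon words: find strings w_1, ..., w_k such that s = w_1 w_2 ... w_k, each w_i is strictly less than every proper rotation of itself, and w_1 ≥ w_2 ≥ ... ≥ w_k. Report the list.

["e", "d", "cfe", "bf", "b", "aeceedccdecafdbdfdbce"]

emit factor 1: 'e' (i=0, period=1)
emit factor 2: 'd' (i=1, period=1)
emit factor 3: 'cfe' (i=2, period=3)
emit factor 4: 'bf' (i=5, period=2)
emit factor 5: 'b' (i=7, period=1)
emit factor 6: 'aeceedccdecafdbdfdbce' (i=8, period=21)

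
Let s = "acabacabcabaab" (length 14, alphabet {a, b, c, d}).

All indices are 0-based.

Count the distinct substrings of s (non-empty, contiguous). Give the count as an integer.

rank→(start, suffix):
  0 → (11, 'aab')
  1 → (12, 'ab')
  2 → (9, 'abaab')
  3 → (2, 'abacabcabaab')
  4 → (6, 'abcabaab')
  5 → (0, 'acabacabcabaab')
  6 → (4, 'acabcabaab')
  7 → (13, 'b')
  8 → (10, 'baab')
  9 → (3, 'bacabcabaab')
  10 → (7, 'bcabaab')
  11 → (8, 'cabaab')
  12 → (1, 'cabacabcabaab')
  13 → (5, 'cabcabaab')

SA = [11, 12, 9, 2, 6, 0, 4, 13, 10, 3, 7, 8, 1, 5]
rank  pair      lcp
   1  s[11:],s[12:]  1  'a'
   2  s[12:],s[9:]  2  'ab'
   3  s[9:],s[2:]  3  'aba'
   4  s[2:],s[6:]  2  'ab'
   5  s[6:],s[0:]  1  'a'
   6  s[0:],s[4:]  4  'acab'
   7  s[4:],s[13:]  0  ''
   8  s[13:],s[10:]  1  'b'
   9  s[10:],s[3:]  2  'ba'
  10  s[3:],s[7:]  1  'b'
  11  s[7:],s[8:]  0  ''
  12  s[8:],s[1:]  4  'caba'
  13  s[1:],s[5:]  3  'cab'

n(n+1)/2 = 14·15/2 = 105
Σ LCP = 0 + 1 + 2 + 3 + 2 + 1 + 4 + 0 + 1 + 2 + 1 + 0 + 4 + 3 = 24
distinct = 105 − 24 = 81

81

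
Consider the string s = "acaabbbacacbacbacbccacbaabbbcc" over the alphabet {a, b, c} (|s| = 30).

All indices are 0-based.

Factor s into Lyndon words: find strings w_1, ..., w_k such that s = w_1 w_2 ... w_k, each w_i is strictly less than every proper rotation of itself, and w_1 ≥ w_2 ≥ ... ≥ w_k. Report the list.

emit factor 1: 'ac' (i=0, period=2)
emit factor 2: 'aabbbacacbacbacbccacbaabbbcc' (i=2, period=28)

["ac", "aabbbacacbacbacbccacbaabbbcc"]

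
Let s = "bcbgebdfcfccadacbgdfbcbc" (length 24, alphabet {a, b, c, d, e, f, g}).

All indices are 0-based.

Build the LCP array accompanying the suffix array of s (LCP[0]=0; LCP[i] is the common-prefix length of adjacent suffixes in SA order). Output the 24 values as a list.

sorted suffixes:
  #0 SA[0]=14  'acbgdfbcbc'
  #1 SA[1]=12  'adacbgdfbcbc'
  #2 SA[2]=22  'bc'
  #3 SA[3]=20  'bcbc'
  #4 SA[4]=0  'bcbgebdfcfccadacbgdfbcbc'
  #5 SA[5]=5  'bdfcfccadacbgdfbcbc'
  #6 SA[6]=16  'bgdfbcbc'
  #7 SA[7]=2  'bgebdfcfccadacbgdfbcbc'
  #8 SA[8]=23  'c'
  #9 SA[9]=11  'cadacbgdfbcbc'
  #10 SA[10]=21  'cbc'
  #11 SA[11]=15  'cbgdfbcbc'
  #12 SA[12]=1  'cbgebdfcfccadacbgdfbcbc'
  #13 SA[13]=10  'ccadacbgdfbcbc'
  #14 SA[14]=8  'cfccadacbgdfbcbc'
  #15 SA[15]=13  'dacbgdfbcbc'
  #16 SA[16]=18  'dfbcbc'
  #17 SA[17]=6  'dfcfccadacbgdfbcbc'
  #18 SA[18]=4  'ebdfcfccadacbgdfbcbc'
  #19 SA[19]=19  'fbcbc'
  #20 SA[20]=9  'fccadacbgdfbcbc'
  #21 SA[21]=7  'fcfccadacbgdfbcbc'
  #22 SA[22]=17  'gdfbcbc'
  #23 SA[23]=3  'gebdfcfccadacbgdfbcbc'

SA = [14, 12, 22, 20, 0, 5, 16, 2, 23, 11, 21, 15, 1, 10, 8, 13, 18, 6, 4, 19, 9, 7, 17, 3]
[i] adj suffixes → lcp
  [1] 14/12 → 1 ('a')
  [2] 12/22 → 0 ('')
  [3] 22/20 → 2 ('bc')
  [4] 20/0 → 3 ('bcb')
  [5] 0/5 → 1 ('b')
  [6] 5/16 → 1 ('b')
  [7] 16/2 → 2 ('bg')
  [8] 2/23 → 0 ('')
  [9] 23/11 → 1 ('c')
  [10] 11/21 → 1 ('c')
  [11] 21/15 → 2 ('cb')
  [12] 15/1 → 3 ('cbg')
  [13] 1/10 → 1 ('c')
  [14] 10/8 → 1 ('c')
  [15] 8/13 → 0 ('')
  [16] 13/18 → 1 ('d')
  [17] 18/6 → 2 ('df')
  [18] 6/4 → 0 ('')
  [19] 4/19 → 0 ('')
  [20] 19/9 → 1 ('f')
  [21] 9/7 → 2 ('fc')
  [22] 7/17 → 0 ('')
  [23] 17/3 → 1 ('g')

[0, 1, 0, 2, 3, 1, 1, 2, 0, 1, 1, 2, 3, 1, 1, 0, 1, 2, 0, 0, 1, 2, 0, 1]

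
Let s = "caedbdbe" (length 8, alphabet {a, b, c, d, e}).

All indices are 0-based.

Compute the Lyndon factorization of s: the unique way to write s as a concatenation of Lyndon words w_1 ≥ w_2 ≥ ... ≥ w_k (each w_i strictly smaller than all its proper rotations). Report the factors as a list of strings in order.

["c", "aedbdbe"]

emit factor 1: 'c' (i=0, period=1)
emit factor 2: 'aedbdbe' (i=1, period=7)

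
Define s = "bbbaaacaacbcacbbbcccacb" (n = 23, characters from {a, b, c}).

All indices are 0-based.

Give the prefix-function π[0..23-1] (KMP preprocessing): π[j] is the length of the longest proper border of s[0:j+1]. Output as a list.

π[0] = 0
j=1 s[j]='b': π[1]=1 (border 'b')
j=2 s[j]='b': π[2]=2 (border 'bb')
j=3 s[j]='a': k: 2→1→0; π[3]=0 (border '')
j=4 s[j]='a': π[4]=0 (border '')
j=5 s[j]='a': π[5]=0 (border '')
j=6 s[j]='c': π[6]=0 (border '')
j=7 s[j]='a': π[7]=0 (border '')
j=8 s[j]='a': π[8]=0 (border '')
j=9 s[j]='c': π[9]=0 (border '')
j=10 s[j]='b': π[10]=1 (border 'b')
j=11 s[j]='c': k: 1→0; π[11]=0 (border '')
j=12 s[j]='a': π[12]=0 (border '')
j=13 s[j]='c': π[13]=0 (border '')
j=14 s[j]='b': π[14]=1 (border 'b')
j=15 s[j]='b': π[15]=2 (border 'bb')
j=16 s[j]='b': π[16]=3 (border 'bbb')
j=17 s[j]='c': k: 3→2→1→0; π[17]=0 (border '')
j=18 s[j]='c': π[18]=0 (border '')
j=19 s[j]='c': π[19]=0 (border '')
j=20 s[j]='a': π[20]=0 (border '')
j=21 s[j]='c': π[21]=0 (border '')
j=22 s[j]='b': π[22]=1 (border 'b')

[0, 1, 2, 0, 0, 0, 0, 0, 0, 0, 1, 0, 0, 0, 1, 2, 3, 0, 0, 0, 0, 0, 1]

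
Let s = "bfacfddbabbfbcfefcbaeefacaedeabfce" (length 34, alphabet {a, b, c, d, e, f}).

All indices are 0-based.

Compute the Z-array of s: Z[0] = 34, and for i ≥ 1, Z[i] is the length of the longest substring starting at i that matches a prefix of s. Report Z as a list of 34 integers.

Z[0]=34
i=1: i≥r, start 0; Z[1]=0
i=2: i≥r, start 0; Z[2]=0
i=3: i≥r, start 0; Z[3]=0
i=4: i≥r, start 0; Z[4]=0
i=5: i≥r, start 0; Z[5]=0
i=6: i≥r, start 0; Z[6]=0
i=7: i≥r, start 0; Z[7]=1 scan→box=[7,8)
i=8: i≥r, start 0; Z[8]=0
i=9: i≥r, start 0; Z[9]=1 scan→box=[9,10)
i=10: i≥r, start 0; Z[10]=2 scan→box=[10,12)
i=11: min(r-i=1, Z[1]=0)=0; Z[11]=0
i=12: i≥r, start 0; Z[12]=1 scan→box=[12,13)
i=13: i≥r, start 0; Z[13]=0
i=14: i≥r, start 0; Z[14]=0
i=15: i≥r, start 0; Z[15]=0
i=16: i≥r, start 0; Z[16]=0
i=17: i≥r, start 0; Z[17]=0
i=18: i≥r, start 0; Z[18]=1 scan→box=[18,19)
i=19: i≥r, start 0; Z[19]=0
i=20: i≥r, start 0; Z[20]=0
i=21: i≥r, start 0; Z[21]=0
i=22: i≥r, start 0; Z[22]=0
i=23: i≥r, start 0; Z[23]=0
i=24: i≥r, start 0; Z[24]=0
i=25: i≥r, start 0; Z[25]=0
i=26: i≥r, start 0; Z[26]=0
i=27: i≥r, start 0; Z[27]=0
i=28: i≥r, start 0; Z[28]=0
i=29: i≥r, start 0; Z[29]=0
i=30: i≥r, start 0; Z[30]=2 scan→box=[30,32)
i=31: min(r-i=1, Z[1]=0)=0; Z[31]=0
i=32: i≥r, start 0; Z[32]=0
i=33: i≥r, start 0; Z[33]=0

[34, 0, 0, 0, 0, 0, 0, 1, 0, 1, 2, 0, 1, 0, 0, 0, 0, 0, 1, 0, 0, 0, 0, 0, 0, 0, 0, 0, 0, 0, 2, 0, 0, 0]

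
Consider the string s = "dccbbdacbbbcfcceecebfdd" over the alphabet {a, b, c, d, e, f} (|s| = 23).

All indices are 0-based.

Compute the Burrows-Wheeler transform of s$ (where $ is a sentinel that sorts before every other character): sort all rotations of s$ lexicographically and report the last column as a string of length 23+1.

ddcbcbbeacdfecbdb$fceccb

rank  rotation                  last
    0  $dccbbdacbbbcfcceecebfdd  d
    1  acbbbcfcceecebfdd$dccbbd  d
    2  bbbcfcceecebfdd$dccbbdac  c
    3  bbcfcceecebfdd$dccbbdacb  b
    4  bbdacbbbcfcceecebfdd$dcc  c
    5  bcfcceecebfdd$dccbbdacbb  b
    6  bdacbbbcfcceecebfdd$dccb  b
    7  bfdd$dccbbdacbbbcfcceece  e
    8  cbbbcfcceecebfdd$dccbbda  a
    9  cbbdacbbbcfcceecebfdd$dc  c
   10  ccbbdacbbbcfcceecebfdd$d  d
   11  cceecebfdd$dccbbdacbbbcf  f
   12  cebfdd$dccbbdacbbbcfccee  e
   13  ceecebfdd$dccbbdacbbbcfc  c
   14  cfcceecebfdd$dccbbdacbbb  b
   15  d$dccbbdacbbbcfcceecebfd  d
   16  dacbbbcfcceecebfdd$dccbb  b
   17  dccbbdacbbbcfcceecebfdd$  $
   18  dd$dccbbdacbbbcfcceecebf  f
   19  ebfdd$dccbbdacbbbcfcceec  c
   20  ecebfdd$dccbbdacbbbcfcce  e
   21  eecebfdd$dccbbdacbbbcfcc  c
   22  fcceecebfdd$dccbbdacbbbc  c
   23  fdd$dccbbdacbbbcfcceeceb  b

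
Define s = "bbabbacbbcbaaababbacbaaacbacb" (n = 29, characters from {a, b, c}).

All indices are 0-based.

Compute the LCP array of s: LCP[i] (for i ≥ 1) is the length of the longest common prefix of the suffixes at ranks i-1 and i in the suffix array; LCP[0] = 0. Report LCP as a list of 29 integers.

sorted suffixes:
  #0 SA[0]=11  'aaababbacbaaacbacb'
  #1 SA[1]=21  'aaacbacb'
  #2 SA[2]=12  'aababbacbaaacbacb'
  #3 SA[3]=22  'aacbacb'
  #4 SA[4]=13  'ababbacbaaacbacb'
  #5 SA[5]=15  'abbacbaaacbacb'
  #6 SA[6]=2  'abbacbbcbaaababbacbaaacbacb'
  #7 SA[7]=26  'acb'
  #8 SA[8]=18  'acbaaacbacb'
  #9 SA[9]=23  'acbacb'
  #10 SA[10]=5  'acbbcbaaababbacbaaacbacb'
  #11 SA[11]=28  'b'
  #12 SA[12]=10  'baaababbacbaaacbacb'
  #13 SA[13]=20  'baaacbacb'
  #14 SA[14]=14  'babbacbaaacbacb'
  #15 SA[15]=1  'babbacbbcbaaababbacbaaacbacb'
  #16 SA[16]=25  'bacb'
  #17 SA[17]=17  'bacbaaacbacb'
  #18 SA[18]=4  'bacbbcbaaababbacbaaacbacb'
  #19 SA[19]=0  'bbabbacbbcbaaababbacbaaacbacb'
  #20 SA[20]=16  'bbacbaaacbacb'
  #21 SA[21]=3  'bbacbbcbaaababbacbaaacbacb'
  #22 SA[22]=7  'bbcbaaababbacbaaacbacb'
  #23 SA[23]=8  'bcbaaababbacbaaacbacb'
  #24 SA[24]=27  'cb'
  #25 SA[25]=9  'cbaaababbacbaaacbacb'
  #26 SA[26]=19  'cbaaacbacb'
  #27 SA[27]=24  'cbacb'
  #28 SA[28]=6  'cbbcbaaababbacbaaacbacb'

SA = [11, 21, 12, 22, 13, 15, 2, 26, 18, 23, 5, 28, 10, 20, 14, 1, 25, 17, 4, 0, 16, 3, 7, 8, 27, 9, 19, 24, 6]
rank  pair      lcp
   1  s[11:],s[21:]  3  'aaa'
   2  s[21:],s[12:]  2  'aa'
   3  s[12:],s[22:]  2  'aa'
   4  s[22:],s[13:]  1  'a'
   5  s[13:],s[15:]  2  'ab'
   6  s[15:],s[2:]  6  'abbacb'
   7  s[2:],s[26:]  1  'a'
   8  s[26:],s[18:]  3  'acb'
   9  s[18:],s[23:]  4  'acba'
  10  s[23:],s[5:]  3  'acb'
  11  s[5:],s[28:]  0  ''
  12  s[28:],s[10:]  1  'b'
  13  s[10:],s[20:]  4  'baaa'
  14  s[20:],s[14:]  2  'ba'
  15  s[14:],s[1:]  7  'babbacb'
  16  s[1:],s[25:]  2  'ba'
  17  s[25:],s[17:]  4  'bacb'
  18  s[17:],s[4:]  4  'bacb'
  19  s[4:],s[0:]  1  'b'
  20  s[0:],s[16:]  3  'bba'
  21  s[16:],s[3:]  5  'bbacb'
  22  s[3:],s[7:]  2  'bb'
  23  s[7:],s[8:]  1  'b'
  24  s[8:],s[27:]  0  ''
  25  s[27:],s[9:]  2  'cb'
  26  s[9:],s[19:]  5  'cbaaa'
  27  s[19:],s[24:]  3  'cba'
  28  s[24:],s[6:]  2  'cb'

[0, 3, 2, 2, 1, 2, 6, 1, 3, 4, 3, 0, 1, 4, 2, 7, 2, 4, 4, 1, 3, 5, 2, 1, 0, 2, 5, 3, 2]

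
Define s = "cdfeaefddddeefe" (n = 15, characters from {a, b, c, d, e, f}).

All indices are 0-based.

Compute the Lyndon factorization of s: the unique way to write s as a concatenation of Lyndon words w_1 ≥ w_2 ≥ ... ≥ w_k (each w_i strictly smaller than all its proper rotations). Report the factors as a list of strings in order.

["cdfe", "aefddddeefe"]

emit factor 1: 'cdfe' (i=0, period=4)
emit factor 2: 'aefddddeefe' (i=4, period=11)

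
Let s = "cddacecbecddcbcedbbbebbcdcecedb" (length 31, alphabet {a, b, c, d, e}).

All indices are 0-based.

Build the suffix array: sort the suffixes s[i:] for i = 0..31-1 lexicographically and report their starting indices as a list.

[3, 30, 17, 21, 18, 22, 13, 19, 7, 12, 6, 23, 0, 9, 4, 25, 27, 14, 2, 29, 16, 11, 24, 1, 10, 20, 5, 8, 26, 28, 15]

rank→(start, suffix):
  0 → (3, 'acecbecddcbcedbbbebbcdcecedb')
  1 → (30, 'b')
  2 → (17, 'bbbebbcdcecedb')
  3 → (21, 'bbcdcecedb')
  4 → (18, 'bbebbcdcecedb')
  5 → (22, 'bcdcecedb')
  6 → (13, 'bcedbbbebbcdcecedb')
  7 → (19, 'bebbcdcecedb')
  8 → (7, 'becddcbcedbbbebbcdcecedb')
  9 → (12, 'cbcedbbbebbcdcecedb')
  10 → (6, 'cbecddcbcedbbbebbcdcecedb')
  11 → (23, 'cdcecedb')
  12 → (0, 'cddacecbecddcbcedbbbebbcdcecedb')
  13 → (9, 'cddcbcedbbbebbcdcecedb')
  14 → (4, 'cecbecddcbcedbbbebbcdcecedb')
  15 → (25, 'cecedb')
  16 → (27, 'cedb')
  17 → (14, 'cedbbbebbcdcecedb')
  18 → (2, 'dacecbecddcbcedbbbebbcdcecedb')
  19 → (29, 'db')
  20 → (16, 'dbbbebbcdcecedb')
  21 → (11, 'dcbcedbbbebbcdcecedb')
  22 → (24, 'dcecedb')
  23 → (1, 'ddacecbecddcbcedbbbebbcdcecedb')
  24 → (10, 'ddcbcedbbbebbcdcecedb')
  25 → (20, 'ebbcdcecedb')
  26 → (5, 'ecbecddcbcedbbbebbcdcecedb')
  27 → (8, 'ecddcbcedbbbebbcdcecedb')
  28 → (26, 'ecedb')
  29 → (28, 'edb')
  30 → (15, 'edbbbebbcdcecedb')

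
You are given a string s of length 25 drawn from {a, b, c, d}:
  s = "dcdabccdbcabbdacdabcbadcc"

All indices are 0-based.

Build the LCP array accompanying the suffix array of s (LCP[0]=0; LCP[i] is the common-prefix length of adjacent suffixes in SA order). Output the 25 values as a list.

rank | idx | suffix
   0 |  10 | abbdacdabcbadcc
   1 |  17 | abcbadcc
   2 |   3 | abccdbcabbdacdabcbadcc
   3 |  14 | acdabcbadcc
   4 |  21 | adcc
   5 |  20 | badcc
   6 |  11 | bbdacdabcbadcc
   7 |   8 | bcabbdacdabcbadcc
   8 |  18 | bcbadcc
   9 |   4 | bccdbcabbdacdabcbadcc
  10 |  12 | bdacdabcbadcc
  11 |  24 | c
  12 |   9 | cabbdacdabcbadcc
  13 |  19 | cbadcc
  14 |  23 | cc
  15 |   5 | ccdbcabbdacdabcbadcc
  16 |  15 | cdabcbadcc
  17 |   1 | cdabccdbcabbdacdabcbadcc
  18 |   6 | cdbcabbdacdabcbadcc
  19 |  16 | dabcbadcc
  20 |   2 | dabccdbcabbdacdabcbadcc
  21 |  13 | dacdabcbadcc
  22 |   7 | dbcabbdacdabcbadcc
  23 |  22 | dcc
  24 |   0 | dcdabccdbcabbdacdabcbadcc

SA = [10, 17, 3, 14, 21, 20, 11, 8, 18, 4, 12, 24, 9, 19, 23, 5, 15, 1, 6, 16, 2, 13, 7, 22, 0]
i: (SA[i-1],SA[i]) lcp shared
  1: (10,17) 2 'ab'
  2: (17,3) 3 'abc'
  3: (3,14) 1 'a'
  4: (14,21) 1 'a'
  5: (21,20) 0 ''
  6: (20,11) 1 'b'
  7: (11,8) 1 'b'
  8: (8,18) 2 'bc'
  9: (18,4) 2 'bc'
  10: (4,12) 1 'b'
  11: (12,24) 0 ''
  12: (24,9) 1 'c'
  13: (9,19) 1 'c'
  14: (19,23) 1 'c'
  15: (23,5) 2 'cc'
  16: (5,15) 1 'c'
  17: (15,1) 5 'cdabc'
  18: (1,6) 2 'cd'
  19: (6,16) 0 ''
  20: (16,2) 4 'dabc'
  21: (2,13) 2 'da'
  22: (13,7) 1 'd'
  23: (7,22) 1 'd'
  24: (22,0) 2 'dc'

[0, 2, 3, 1, 1, 0, 1, 1, 2, 2, 1, 0, 1, 1, 1, 2, 1, 5, 2, 0, 4, 2, 1, 1, 2]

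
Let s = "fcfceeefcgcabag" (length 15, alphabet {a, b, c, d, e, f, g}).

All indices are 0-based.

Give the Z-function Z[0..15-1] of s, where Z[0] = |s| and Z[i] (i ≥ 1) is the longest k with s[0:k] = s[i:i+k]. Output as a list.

Z[0]=15
i=1: i≥r, start 0; Z[1]=0
i=2: i≥r, start 0; Z[2]=2 grow→box=[2,4)
i=3: min(r-i=1, Z[1]=0)=0; Z[3]=0
i=4: i≥r, start 0; Z[4]=0
i=5: i≥r, start 0; Z[5]=0
i=6: i≥r, start 0; Z[6]=0
i=7: i≥r, start 0; Z[7]=2 grow→box=[7,9)
i=8: min(r-i=1, Z[1]=0)=0; Z[8]=0
i=9: i≥r, start 0; Z[9]=0
i=10: i≥r, start 0; Z[10]=0
i=11: i≥r, start 0; Z[11]=0
i=12: i≥r, start 0; Z[12]=0
i=13: i≥r, start 0; Z[13]=0
i=14: i≥r, start 0; Z[14]=0

[15, 0, 2, 0, 0, 0, 0, 2, 0, 0, 0, 0, 0, 0, 0]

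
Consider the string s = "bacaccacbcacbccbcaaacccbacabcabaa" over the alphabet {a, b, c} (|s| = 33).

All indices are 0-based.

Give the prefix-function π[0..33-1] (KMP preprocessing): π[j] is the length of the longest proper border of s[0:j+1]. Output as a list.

π[0] = 0
j=1 s[j]='a': π[1]=0 (border '')
j=2 s[j]='c': π[2]=0 (border '')
j=3 s[j]='a': π[3]=0 (border '')
j=4 s[j]='c': π[4]=0 (border '')
j=5 s[j]='c': π[5]=0 (border '')
j=6 s[j]='a': π[6]=0 (border '')
j=7 s[j]='c': π[7]=0 (border '')
j=8 s[j]='b': π[8]=1 (border 'b')
j=9 s[j]='c': k: 1→0; π[9]=0 (border '')
j=10 s[j]='a': π[10]=0 (border '')
j=11 s[j]='c': π[11]=0 (border '')
j=12 s[j]='b': π[12]=1 (border 'b')
j=13 s[j]='c': k: 1→0; π[13]=0 (border '')
j=14 s[j]='c': π[14]=0 (border '')
j=15 s[j]='b': π[15]=1 (border 'b')
j=16 s[j]='c': k: 1→0; π[16]=0 (border '')
j=17 s[j]='a': π[17]=0 (border '')
j=18 s[j]='a': π[18]=0 (border '')
j=19 s[j]='a': π[19]=0 (border '')
j=20 s[j]='c': π[20]=0 (border '')
j=21 s[j]='c': π[21]=0 (border '')
j=22 s[j]='c': π[22]=0 (border '')
j=23 s[j]='b': π[23]=1 (border 'b')
j=24 s[j]='a': π[24]=2 (border 'ba')
j=25 s[j]='c': π[25]=3 (border 'bac')
j=26 s[j]='a': π[26]=4 (border 'baca')
j=27 s[j]='b': k: 4→0; π[27]=1 (border 'b')
j=28 s[j]='c': k: 1→0; π[28]=0 (border '')
j=29 s[j]='a': π[29]=0 (border '')
j=30 s[j]='b': π[30]=1 (border 'b')
j=31 s[j]='a': π[31]=2 (border 'ba')
j=32 s[j]='a': k: 2→0; π[32]=0 (border '')

[0, 0, 0, 0, 0, 0, 0, 0, 1, 0, 0, 0, 1, 0, 0, 1, 0, 0, 0, 0, 0, 0, 0, 1, 2, 3, 4, 1, 0, 0, 1, 2, 0]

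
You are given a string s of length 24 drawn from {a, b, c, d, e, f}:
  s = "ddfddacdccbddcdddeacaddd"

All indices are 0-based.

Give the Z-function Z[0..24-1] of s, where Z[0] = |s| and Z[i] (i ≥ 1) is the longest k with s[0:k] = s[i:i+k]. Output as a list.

[24, 1, 0, 2, 1, 0, 0, 1, 0, 0, 0, 2, 1, 0, 2, 2, 1, 0, 0, 0, 0, 2, 2, 1]

Z[0]=24
i=1: fresh scan; Z[1]=1 scan→box=[1,2)
i=2: fresh scan; Z[2]=0
i=3: fresh scan; Z[3]=2 scan→box=[3,5)
i=4: min(r-i=1, Z[1]=1)=1; Z[4]=1
i=5: fresh scan; Z[5]=0
i=6: fresh scan; Z[6]=0
i=7: fresh scan; Z[7]=1 scan→box=[7,8)
i=8: fresh scan; Z[8]=0
i=9: fresh scan; Z[9]=0
i=10: fresh scan; Z[10]=0
i=11: fresh scan; Z[11]=2 scan→box=[11,13)
i=12: min(r-i=1, Z[1]=1)=1; Z[12]=1
i=13: fresh scan; Z[13]=0
i=14: fresh scan; Z[14]=2 scan→box=[14,16)
i=15: min(r-i=1, Z[1]=1)=1; Z[15]=2 scan→box=[15,17)
i=16: min(r-i=1, Z[1]=1)=1; Z[16]=1
i=17: fresh scan; Z[17]=0
i=18: fresh scan; Z[18]=0
i=19: fresh scan; Z[19]=0
i=20: fresh scan; Z[20]=0
i=21: fresh scan; Z[21]=2 scan→box=[21,23)
i=22: min(r-i=1, Z[1]=1)=1; Z[22]=2 scan→box=[22,24)
i=23: min(r-i=1, Z[1]=1)=1; Z[23]=1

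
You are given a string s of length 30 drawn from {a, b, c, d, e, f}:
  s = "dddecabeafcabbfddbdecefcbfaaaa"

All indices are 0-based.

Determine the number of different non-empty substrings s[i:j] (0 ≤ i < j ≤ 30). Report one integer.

428

rank→(start, suffix):
  0 → (29, 'a')
  1 → (28, 'aa')
  2 → (27, 'aaa')
  3 → (26, 'aaaa')
  4 → (11, 'abbfddbdecefcbfaaaa')
  5 → (5, 'abeafcabbfddbdecefcbfaaaa')
  6 → (8, 'afcabbfddbdecefcbfaaaa')
  7 → (12, 'bbfddbdecefcbfaaaa')
  8 → (17, 'bdecefcbfaaaa')
  9 → (6, 'beafcabbfddbdecefcbfaaaa')
  10 → (24, 'bfaaaa')
  11 → (13, 'bfddbdecefcbfaaaa')
  12 → (10, 'cabbfddbdecefcbfaaaa')
  13 → (4, 'cabeafcabbfddbdecefcbfaaaa')
  14 → (23, 'cbfaaaa')
  15 → (20, 'cefcbfaaaa')
  16 → (16, 'dbdecefcbfaaaa')
  17 → (15, 'ddbdecefcbfaaaa')
  18 → (0, 'dddecabeafcabbfddbdecefcbfaaaa')
  19 → (1, 'ddecabeafcabbfddbdecefcbfaaaa')
  20 → (2, 'decabeafcabbfddbdecefcbfaaaa')
  21 → (18, 'decefcbfaaaa')
  22 → (7, 'eafcabbfddbdecefcbfaaaa')
  23 → (3, 'ecabeafcabbfddbdecefcbfaaaa')
  24 → (19, 'ecefcbfaaaa')
  25 → (21, 'efcbfaaaa')
  26 → (25, 'faaaa')
  27 → (9, 'fcabbfddbdecefcbfaaaa')
  28 → (22, 'fcbfaaaa')
  29 → (14, 'fddbdecefcbfaaaa')

SA = [29, 28, 27, 26, 11, 5, 8, 12, 17, 6, 24, 13, 10, 4, 23, 20, 16, 15, 0, 1, 2, 18, 7, 3, 19, 21, 25, 9, 22, 14]
i: (SA[i-1],SA[i]) lcp shared
  1: (29,28) 1 'a'
  2: (28,27) 2 'aa'
  3: (27,26) 3 'aaa'
  4: (26,11) 1 'a'
  5: (11,5) 2 'ab'
  6: (5,8) 1 'a'
  7: (8,12) 0 ''
  8: (12,17) 1 'b'
  9: (17,6) 1 'b'
  10: (6,24) 1 'b'
  11: (24,13) 2 'bf'
  12: (13,10) 0 ''
  13: (10,4) 3 'cab'
  14: (4,23) 1 'c'
  15: (23,20) 1 'c'
  16: (20,16) 0 ''
  17: (16,15) 1 'd'
  18: (15,0) 2 'dd'
  19: (0,1) 2 'dd'
  20: (1,2) 1 'd'
  21: (2,18) 3 'dec'
  22: (18,7) 0 ''
  23: (7,3) 1 'e'
  24: (3,19) 2 'ec'
  25: (19,21) 1 'e'
  26: (21,25) 0 ''
  27: (25,9) 1 'f'
  28: (9,22) 2 'fc'
  29: (22,14) 1 'f'

n(n+1)/2 = 30·31/2 = 465
Σ LCP = 0 + 1 + 2 + 3 + 1 + 2 + 1 + 0 + 1 + 1 + 1 + 2 + 0 + 3 + 1 + 1 + 0 + 1 + 2 + 2 + 1 + 3 + 0 + 1 + 2 + 1 + 0 + 1 + 2 + 1 = 37
distinct = 465 − 37 = 428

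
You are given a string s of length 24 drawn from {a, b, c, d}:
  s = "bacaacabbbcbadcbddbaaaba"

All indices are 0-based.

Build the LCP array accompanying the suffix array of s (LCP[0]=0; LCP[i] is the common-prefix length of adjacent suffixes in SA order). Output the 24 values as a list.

[0, 1, 2, 2, 1, 2, 1, 3, 1, 0, 2, 2, 2, 1, 2, 1, 1, 0, 2, 1, 2, 0, 1, 1]

rank | idx | suffix
   0 |  23 | a
   1 |  19 | aaaba
   2 |  20 | aaba
   3 |   3 | aacabbbcbadcbddbaaaba
   4 |  21 | aba
   5 |   6 | abbbcbadcbddbaaaba
   6 |   1 | acaacabbbcbadcbddbaaaba
   7 |   4 | acabbbcbadcbddbaaaba
   8 |  12 | adcbddbaaaba
   9 |  22 | ba
  10 |  18 | baaaba
  11 |   0 | bacaacabbbcbadcbddbaaaba
  12 |  11 | badcbddbaaaba
  13 |   7 | bbbcbadcbddbaaaba
  14 |   8 | bbcbadcbddbaaaba
  15 |   9 | bcbadcbddbaaaba
  16 |  15 | bddbaaaba
  17 |   2 | caacabbbcbadcbddbaaaba
  18 |   5 | cabbbcbadcbddbaaaba
  19 |  10 | cbadcbddbaaaba
  20 |  14 | cbddbaaaba
  21 |  17 | dbaaaba
  22 |  13 | dcbddbaaaba
  23 |  16 | ddbaaaba

SA = [23, 19, 20, 3, 21, 6, 1, 4, 12, 22, 18, 0, 11, 7, 8, 9, 15, 2, 5, 10, 14, 17, 13, 16]
[i] adj suffixes → lcp
  [1] 23/19 → 1 ('a')
  [2] 19/20 → 2 ('aa')
  [3] 20/3 → 2 ('aa')
  [4] 3/21 → 1 ('a')
  [5] 21/6 → 2 ('ab')
  [6] 6/1 → 1 ('a')
  [7] 1/4 → 3 ('aca')
  [8] 4/12 → 1 ('a')
  [9] 12/22 → 0 ('')
  [10] 22/18 → 2 ('ba')
  [11] 18/0 → 2 ('ba')
  [12] 0/11 → 2 ('ba')
  [13] 11/7 → 1 ('b')
  [14] 7/8 → 2 ('bb')
  [15] 8/9 → 1 ('b')
  [16] 9/15 → 1 ('b')
  [17] 15/2 → 0 ('')
  [18] 2/5 → 2 ('ca')
  [19] 5/10 → 1 ('c')
  [20] 10/14 → 2 ('cb')
  [21] 14/17 → 0 ('')
  [22] 17/13 → 1 ('d')
  [23] 13/16 → 1 ('d')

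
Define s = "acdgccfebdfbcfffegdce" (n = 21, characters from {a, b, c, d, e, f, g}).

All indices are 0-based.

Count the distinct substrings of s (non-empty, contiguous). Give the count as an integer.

214

rank | idx | suffix
   0 |   0 | acdgccfebdfbcfffegdce
   1 |  11 | bcfffegdce
   2 |   8 | bdfbcfffegdce
   3 |   4 | ccfebdfbcfffegdce
   4 |   1 | cdgccfebdfbcfffegdce
   5 |  19 | ce
   6 |   5 | cfebdfbcfffegdce
   7 |  12 | cfffegdce
   8 |  18 | dce
   9 |   9 | dfbcfffegdce
  10 |   2 | dgccfebdfbcfffegdce
  11 |  20 | e
  12 |   7 | ebdfbcfffegdce
  13 |  16 | egdce
  14 |  10 | fbcfffegdce
  15 |   6 | febdfbcfffegdce
  16 |  15 | fegdce
  17 |  14 | ffegdce
  18 |  13 | fffegdce
  19 |   3 | gccfebdfbcfffegdce
  20 |  17 | gdce

SA = [0, 11, 8, 4, 1, 19, 5, 12, 18, 9, 2, 20, 7, 16, 10, 6, 15, 14, 13, 3, 17]
rank  pair      lcp
   1  s[0:],s[11:]  0  ''
   2  s[11:],s[8:]  1  'b'
   3  s[8:],s[4:]  0  ''
   4  s[4:],s[1:]  1  'c'
   5  s[1:],s[19:]  1  'c'
   6  s[19:],s[5:]  1  'c'
   7  s[5:],s[12:]  2  'cf'
   8  s[12:],s[18:]  0  ''
   9  s[18:],s[9:]  1  'd'
  10  s[9:],s[2:]  1  'd'
  11  s[2:],s[20:]  0  ''
  12  s[20:],s[7:]  1  'e'
  13  s[7:],s[16:]  1  'e'
  14  s[16:],s[10:]  0  ''
  15  s[10:],s[6:]  1  'f'
  16  s[6:],s[15:]  2  'fe'
  17  s[15:],s[14:]  1  'f'
  18  s[14:],s[13:]  2  'ff'
  19  s[13:],s[3:]  0  ''
  20  s[3:],s[17:]  1  'g'

n(n+1)/2 = 21·22/2 = 231
Σ LCP = 0 + 0 + 1 + 0 + 1 + 1 + 1 + 2 + 0 + 1 + 1 + 0 + 1 + 1 + 0 + 1 + 2 + 1 + 2 + 0 + 1 = 17
distinct = 231 − 17 = 214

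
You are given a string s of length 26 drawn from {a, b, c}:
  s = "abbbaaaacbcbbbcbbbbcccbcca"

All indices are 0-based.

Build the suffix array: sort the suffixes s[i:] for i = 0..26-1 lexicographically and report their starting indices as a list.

[25, 4, 5, 6, 0, 7, 3, 2, 1, 15, 11, 16, 12, 17, 13, 9, 22, 18, 24, 14, 10, 8, 21, 23, 20, 19]

rank→(start, suffix):
  0 → (25, 'a')
  1 → (4, 'aaaacbcbbbcbbbbcccbcca')
  2 → (5, 'aaacbcbbbcbbbbcccbcca')
  3 → (6, 'aacbcbbbcbbbbcccbcca')
  4 → (0, 'abbbaaaacbcbbbcbbbbcccbcca')
  5 → (7, 'acbcbbbcbbbbcccbcca')
  6 → (3, 'baaaacbcbbbcbbbbcccbcca')
  7 → (2, 'bbaaaacbcbbbcbbbbcccbcca')
  8 → (1, 'bbbaaaacbcbbbcbbbbcccbcca')
  9 → (15, 'bbbbcccbcca')
  10 → (11, 'bbbcbbbbcccbcca')
  11 → (16, 'bbbcccbcca')
  12 → (12, 'bbcbbbbcccbcca')
  13 → (17, 'bbcccbcca')
  14 → (13, 'bcbbbbcccbcca')
  15 → (9, 'bcbbbcbbbbcccbcca')
  16 → (22, 'bcca')
  17 → (18, 'bcccbcca')
  18 → (24, 'ca')
  19 → (14, 'cbbbbcccbcca')
  20 → (10, 'cbbbcbbbbcccbcca')
  21 → (8, 'cbcbbbcbbbbcccbcca')
  22 → (21, 'cbcca')
  23 → (23, 'cca')
  24 → (20, 'ccbcca')
  25 → (19, 'cccbcca')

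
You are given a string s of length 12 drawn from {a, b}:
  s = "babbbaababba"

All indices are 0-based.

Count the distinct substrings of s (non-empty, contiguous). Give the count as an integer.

rank | idx | suffix
   0 |  11 | a
   1 |   5 | aababba
   2 |   6 | ababba
   3 |   8 | abba
   4 |   1 | abbbaababba
   5 |  10 | ba
   6 |   4 | baababba
   7 |   7 | babba
   8 |   0 | babbbaababba
   9 |   9 | bba
  10 |   3 | bbaababba
  11 |   2 | bbbaababba

SA = [11, 5, 6, 8, 1, 10, 4, 7, 0, 9, 3, 2]
[i] adj suffixes → lcp
  [1] 11/5 → 1 ('a')
  [2] 5/6 → 1 ('a')
  [3] 6/8 → 2 ('ab')
  [4] 8/1 → 3 ('abb')
  [5] 1/10 → 0 ('')
  [6] 10/4 → 2 ('ba')
  [7] 4/7 → 2 ('ba')
  [8] 7/0 → 4 ('babb')
  [9] 0/9 → 1 ('b')
  [10] 9/3 → 3 ('bba')
  [11] 3/2 → 2 ('bb')

n(n+1)/2 = 12·13/2 = 78
Σ LCP = 0 + 1 + 1 + 2 + 3 + 0 + 2 + 2 + 4 + 1 + 3 + 2 = 21
distinct = 78 − 21 = 57

57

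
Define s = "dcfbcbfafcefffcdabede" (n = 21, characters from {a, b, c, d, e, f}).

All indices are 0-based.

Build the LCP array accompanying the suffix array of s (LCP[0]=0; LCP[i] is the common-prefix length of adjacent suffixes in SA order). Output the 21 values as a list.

[0, 1, 0, 1, 1, 0, 1, 1, 1, 0, 1, 1, 0, 1, 1, 0, 1, 1, 2, 1, 2]

rank→(start, suffix):
  0 → (16, 'abede')
  1 → (7, 'afcefffcdabede')
  2 → (3, 'bcbfafcefffcdabede')
  3 → (17, 'bede')
  4 → (5, 'bfafcefffcdabede')
  5 → (4, 'cbfafcefffcdabede')
  6 → (14, 'cdabede')
  7 → (9, 'cefffcdabede')
  8 → (1, 'cfbcbfafcefffcdabede')
  9 → (15, 'dabede')
  10 → (0, 'dcfbcbfafcefffcdabede')
  11 → (19, 'de')
  12 → (20, 'e')
  13 → (18, 'ede')
  14 → (10, 'efffcdabede')
  15 → (6, 'fafcefffcdabede')
  16 → (2, 'fbcbfafcefffcdabede')
  17 → (13, 'fcdabede')
  18 → (8, 'fcefffcdabede')
  19 → (12, 'ffcdabede')
  20 → (11, 'fffcdabede')

SA = [16, 7, 3, 17, 5, 4, 14, 9, 1, 15, 0, 19, 20, 18, 10, 6, 2, 13, 8, 12, 11]
i: (SA[i-1],SA[i]) lcp shared
  1: (16,7) 1 'a'
  2: (7,3) 0 ''
  3: (3,17) 1 'b'
  4: (17,5) 1 'b'
  5: (5,4) 0 ''
  6: (4,14) 1 'c'
  7: (14,9) 1 'c'
  8: (9,1) 1 'c'
  9: (1,15) 0 ''
  10: (15,0) 1 'd'
  11: (0,19) 1 'd'
  12: (19,20) 0 ''
  13: (20,18) 1 'e'
  14: (18,10) 1 'e'
  15: (10,6) 0 ''
  16: (6,2) 1 'f'
  17: (2,13) 1 'f'
  18: (13,8) 2 'fc'
  19: (8,12) 1 'f'
  20: (12,11) 2 'ff'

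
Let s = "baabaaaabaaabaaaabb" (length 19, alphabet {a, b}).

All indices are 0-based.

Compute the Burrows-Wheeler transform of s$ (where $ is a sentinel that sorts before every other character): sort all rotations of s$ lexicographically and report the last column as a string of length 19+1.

bbbbaabaaaaaaabaaa$a

rank  rotation              last
    0  $baabaaaabaaabaaaabb  b
    1  aaaabaaabaaaabb$baab  b
    2  aaaabb$baabaaaabaaab  b
    3  aaabaaaabb$baabaaaab  b
    4  aaabaaabaaaabb$baaba  a
    5  aaabb$baabaaaabaaaba  a
    6  aabaaaabaaabaaaabb$b  b
    7  aabaaaabb$baabaaaaba  a
    8  aabaaabaaaabb$baabaa  a
    9  aabb$baabaaaabaaabaa  a
   10  abaaaabaaabaaaabb$ba  a
   11  abaaaabb$baabaaaabaa  a
   12  abaaabaaaabb$baabaaa  a
   13  abb$baabaaaabaaabaaa  a
   14  b$baabaaaabaaabaaaab  b
   15  baaaabaaabaaaabb$baa  a
   16  baaaabb$baabaaaabaaa  a
   17  baaabaaaabb$baabaaaa  a
   18  baabaaaabaaabaaaabb$  $
   19  bb$baabaaaabaaabaaaa  a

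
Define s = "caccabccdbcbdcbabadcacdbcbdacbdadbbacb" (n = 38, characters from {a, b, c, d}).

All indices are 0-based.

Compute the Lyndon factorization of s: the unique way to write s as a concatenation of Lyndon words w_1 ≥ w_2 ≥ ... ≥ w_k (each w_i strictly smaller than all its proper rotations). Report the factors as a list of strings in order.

emit factor 1: 'c' (i=0, period=1)
emit factor 2: 'acc' (i=1, period=3)
emit factor 3: 'abccdbcbdcb' (i=4, period=11)
emit factor 4: 'abadcacdbcbdacbdadbbacb' (i=15, period=23)

["c", "acc", "abccdbcbdcb", "abadcacdbcbdacbdadbbacb"]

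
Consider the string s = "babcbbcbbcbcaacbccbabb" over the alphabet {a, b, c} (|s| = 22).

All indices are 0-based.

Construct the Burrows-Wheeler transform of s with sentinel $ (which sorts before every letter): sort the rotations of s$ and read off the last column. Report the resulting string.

bcbbabc$acccabbcbcbbbab

rank  rotation                 last
    0  $babcbbcbbcbcaacbccbabb  b
    1  aacbccbabb$babcbbcbbcbc  c
    2  abb$babcbbcbbcbcaacbccb  b
    3  abcbbcbbcbcaacbccbabb$b  b
    4  acbccbabb$babcbbcbbcbca  a
    5  b$babcbbcbbcbcaacbccbab  b
    6  babb$babcbbcbbcbcaacbcc  c
    7  babcbbcbbcbcaacbccbabb$  $
    8  bb$babcbbcbbcbcaacbccba  a
    9  bbcbbcbcaacbccbabb$babc  c
   10  bbcbcaacbccbabb$babcbbc  c
   11  bcaacbccbabb$babcbbcbbc  c
   12  bcbbcbbcbcaacbccbabb$ba  a
   13  bcbbcbcaacbccbabb$babcb  b
   14  bcbcaacbccbabb$babcbbcb  b
   15  bccbabb$babcbbcbbcbcaac  c
   16  caacbccbabb$babcbbcbbcb  b
   17  cbabb$babcbbcbbcbcaacbc  c
   18  cbbcbbcbcaacbccbabb$bab  b
   19  cbbcbcaacbccbabb$babcbb  b
   20  cbcaacbccbabb$babcbbcbb  b
   21  cbccbabb$babcbbcbbcbcaa  a
   22  ccbabb$babcbbcbbcbcaacb  b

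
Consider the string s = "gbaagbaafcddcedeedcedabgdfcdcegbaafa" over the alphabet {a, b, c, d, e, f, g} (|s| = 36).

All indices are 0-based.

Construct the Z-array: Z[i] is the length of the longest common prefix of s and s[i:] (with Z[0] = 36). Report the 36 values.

[36, 0, 0, 0, 4, 0, 0, 0, 0, 0, 0, 0, 0, 0, 0, 0, 0, 0, 0, 0, 0, 0, 0, 1, 0, 0, 0, 0, 0, 0, 4, 0, 0, 0, 0, 0]

Z[0]=36
i=1: outside box; Z[1]=0
i=2: outside box; Z[2]=0
i=3: outside box; Z[3]=0
i=4: outside box; Z[4]=4 extend→box=[4,8)
i=5: min(r-i=3, Z[1]=0)=0; Z[5]=0
i=6: min(r-i=2, Z[2]=0)=0; Z[6]=0
i=7: min(r-i=1, Z[3]=0)=0; Z[7]=0
i=8: outside box; Z[8]=0
i=9: outside box; Z[9]=0
i=10: outside box; Z[10]=0
i=11: outside box; Z[11]=0
i=12: outside box; Z[12]=0
i=13: outside box; Z[13]=0
i=14: outside box; Z[14]=0
i=15: outside box; Z[15]=0
i=16: outside box; Z[16]=0
i=17: outside box; Z[17]=0
i=18: outside box; Z[18]=0
i=19: outside box; Z[19]=0
i=20: outside box; Z[20]=0
i=21: outside box; Z[21]=0
i=22: outside box; Z[22]=0
i=23: outside box; Z[23]=1 extend→box=[23,24)
i=24: outside box; Z[24]=0
i=25: outside box; Z[25]=0
i=26: outside box; Z[26]=0
i=27: outside box; Z[27]=0
i=28: outside box; Z[28]=0
i=29: outside box; Z[29]=0
i=30: outside box; Z[30]=4 extend→box=[30,34)
i=31: min(r-i=3, Z[1]=0)=0; Z[31]=0
i=32: min(r-i=2, Z[2]=0)=0; Z[32]=0
i=33: min(r-i=1, Z[3]=0)=0; Z[33]=0
i=34: outside box; Z[34]=0
i=35: outside box; Z[35]=0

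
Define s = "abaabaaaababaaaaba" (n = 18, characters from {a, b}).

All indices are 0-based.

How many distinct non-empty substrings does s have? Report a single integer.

rank→(start, suffix):
  0 → (17, 'a')
  1 → (12, 'aaaaba')
  2 → (5, 'aaaababaaaaba')
  3 → (13, 'aaaba')
  4 → (6, 'aaababaaaaba')
  5 → (14, 'aaba')
  6 → (2, 'aabaaaababaaaaba')
  7 → (7, 'aababaaaaba')
  8 → (15, 'aba')
  9 → (10, 'abaaaaba')
  10 → (3, 'abaaaababaaaaba')
  11 → (0, 'abaabaaaababaaaaba')
  12 → (8, 'ababaaaaba')
  13 → (16, 'ba')
  14 → (11, 'baaaaba')
  15 → (4, 'baaaababaaaaba')
  16 → (1, 'baabaaaababaaaaba')
  17 → (9, 'babaaaaba')

SA = [17, 12, 5, 13, 6, 14, 2, 7, 15, 10, 3, 0, 8, 16, 11, 4, 1, 9]
i: (SA[i-1],SA[i]) lcp shared
  1: (17,12) 1 'a'
  2: (12,5) 6 'aaaaba'
  3: (5,13) 3 'aaa'
  4: (13,6) 5 'aaaba'
  5: (6,14) 2 'aa'
  6: (14,2) 4 'aaba'
  7: (2,7) 4 'aaba'
  8: (7,15) 1 'a'
  9: (15,10) 3 'aba'
  10: (10,3) 8 'abaaaaba'
  11: (3,0) 4 'abaa'
  12: (0,8) 3 'aba'
  13: (8,16) 0 ''
  14: (16,11) 2 'ba'
  15: (11,4) 7 'baaaaba'
  16: (4,1) 3 'baa'
  17: (1,9) 2 'ba'

n(n+1)/2 = 18·19/2 = 171
Σ LCP = 0 + 1 + 6 + 3 + 5 + 2 + 4 + 4 + 1 + 3 + 8 + 4 + 3 + 0 + 2 + 7 + 3 + 2 = 58
distinct = 171 − 58 = 113

113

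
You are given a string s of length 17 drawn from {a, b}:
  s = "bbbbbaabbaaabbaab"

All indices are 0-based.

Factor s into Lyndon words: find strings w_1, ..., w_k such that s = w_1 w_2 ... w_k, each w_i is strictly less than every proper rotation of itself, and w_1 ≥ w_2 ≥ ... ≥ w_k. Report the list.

emit factor 1: 'b' (i=0, period=1)
emit factor 2: 'b' (i=1, period=1)
emit factor 3: 'b' (i=2, period=1)
emit factor 4: 'b' (i=3, period=1)
emit factor 5: 'b' (i=4, period=1)
emit factor 6: 'aabb' (i=5, period=4)
emit factor 7: 'aaabbaab' (i=9, period=8)

["b", "b", "b", "b", "b", "aabb", "aaabbaab"]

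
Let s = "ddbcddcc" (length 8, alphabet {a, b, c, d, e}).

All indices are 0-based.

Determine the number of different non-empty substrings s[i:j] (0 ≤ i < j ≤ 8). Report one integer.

30

rank | idx | suffix
   0 |   2 | bcddcc
   1 |   7 | c
   2 |   6 | cc
   3 |   3 | cddcc
   4 |   1 | dbcddcc
   5 |   5 | dcc
   6 |   0 | ddbcddcc
   7 |   4 | ddcc

SA = [2, 7, 6, 3, 1, 5, 0, 4]
i: (SA[i-1],SA[i]) lcp shared
  1: (2,7) 0 ''
  2: (7,6) 1 'c'
  3: (6,3) 1 'c'
  4: (3,1) 0 ''
  5: (1,5) 1 'd'
  6: (5,0) 1 'd'
  7: (0,4) 2 'dd'

n(n+1)/2 = 8·9/2 = 36
Σ LCP = 0 + 0 + 1 + 1 + 0 + 1 + 1 + 2 = 6
distinct = 36 − 6 = 30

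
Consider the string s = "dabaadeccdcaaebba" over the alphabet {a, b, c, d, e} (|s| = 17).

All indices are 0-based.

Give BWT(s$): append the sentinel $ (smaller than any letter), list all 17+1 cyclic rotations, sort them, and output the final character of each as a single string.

abbcdaabaedec$caad

rank  rotation            last
    0  $dabaadeccdcaaebba  a
    1  a$dabaadeccdcaaebb  b
    2  aadeccdcaaebba$dab  b
    3  aaebba$dabaadeccdc  c
    4  abaadeccdcaaebba$d  d
    5  adeccdcaaebba$daba  a
    6  aebba$dabaadeccdca  a
    7  ba$dabaadeccdcaaeb  b
    8  baadeccdcaaebba$da  a
    9  bba$dabaadeccdcaae  e
   10  caaebba$dabaadeccd  d
   11  ccdcaaebba$dabaade  e
   12  cdcaaebba$dabaadec  c
   13  dabaadeccdcaaebba$  $
   14  dcaaebba$dabaadecc  c
   15  deccdcaaebba$dabaa  a
   16  ebba$dabaadeccdcaa  a
   17  eccdcaaebba$dabaad  d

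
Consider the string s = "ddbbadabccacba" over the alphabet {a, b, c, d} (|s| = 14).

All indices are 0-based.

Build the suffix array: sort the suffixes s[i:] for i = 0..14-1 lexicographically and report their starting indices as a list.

sorted suffixes:
  #0 SA[0]=13  'a'
  #1 SA[1]=6  'abccacba'
  #2 SA[2]=10  'acba'
  #3 SA[3]=4  'adabccacba'
  #4 SA[4]=12  'ba'
  #5 SA[5]=3  'badabccacba'
  #6 SA[6]=2  'bbadabccacba'
  #7 SA[7]=7  'bccacba'
  #8 SA[8]=9  'cacba'
  #9 SA[9]=11  'cba'
  #10 SA[10]=8  'ccacba'
  #11 SA[11]=5  'dabccacba'
  #12 SA[12]=1  'dbbadabccacba'
  #13 SA[13]=0  'ddbbadabccacba'

[13, 6, 10, 4, 12, 3, 2, 7, 9, 11, 8, 5, 1, 0]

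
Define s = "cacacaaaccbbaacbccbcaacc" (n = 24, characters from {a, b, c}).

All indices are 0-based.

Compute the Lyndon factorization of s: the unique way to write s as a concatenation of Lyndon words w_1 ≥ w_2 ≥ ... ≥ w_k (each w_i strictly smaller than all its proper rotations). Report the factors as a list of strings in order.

emit factor 1: 'c' (i=0, period=1)
emit factor 2: 'ac' (i=1, period=2)
emit factor 3: 'ac' (i=3, period=2)
emit factor 4: 'aaaccbbaacbccbcaacc' (i=5, period=19)

["c", "ac", "ac", "aaaccbbaacbccbcaacc"]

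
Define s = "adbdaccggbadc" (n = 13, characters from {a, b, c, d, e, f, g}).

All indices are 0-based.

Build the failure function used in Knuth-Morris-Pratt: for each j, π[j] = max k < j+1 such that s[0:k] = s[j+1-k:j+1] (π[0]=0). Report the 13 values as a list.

π[0] = 0
j=1 s[j]='d': π[1]=0 (border '')
j=2 s[j]='b': π[2]=0 (border '')
j=3 s[j]='d': π[3]=0 (border '')
j=4 s[j]='a': π[4]=1 (border 'a')
j=5 s[j]='c': k: 1→0; π[5]=0 (border '')
j=6 s[j]='c': π[6]=0 (border '')
j=7 s[j]='g': π[7]=0 (border '')
j=8 s[j]='g': π[8]=0 (border '')
j=9 s[j]='b': π[9]=0 (border '')
j=10 s[j]='a': π[10]=1 (border 'a')
j=11 s[j]='d': π[11]=2 (border 'ad')
j=12 s[j]='c': k: 2→0; π[12]=0 (border '')

[0, 0, 0, 0, 1, 0, 0, 0, 0, 0, 1, 2, 0]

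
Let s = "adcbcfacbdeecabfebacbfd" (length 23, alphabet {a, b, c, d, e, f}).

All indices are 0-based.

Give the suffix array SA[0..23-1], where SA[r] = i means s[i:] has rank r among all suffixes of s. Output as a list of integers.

[13, 6, 18, 0, 17, 3, 8, 20, 14, 12, 2, 7, 19, 4, 22, 1, 9, 16, 11, 10, 5, 21, 15]

sorted suffixes:
  #0 SA[0]=13  'abfebacbfd'
  #1 SA[1]=6  'acbdeecabfebacbfd'
  #2 SA[2]=18  'acbfd'
  #3 SA[3]=0  'adcbcfacbdeecabfebacbfd'
  #4 SA[4]=17  'bacbfd'
  #5 SA[5]=3  'bcfacbdeecabfebacbfd'
  #6 SA[6]=8  'bdeecabfebacbfd'
  #7 SA[7]=20  'bfd'
  #8 SA[8]=14  'bfebacbfd'
  #9 SA[9]=12  'cabfebacbfd'
  #10 SA[10]=2  'cbcfacbdeecabfebacbfd'
  #11 SA[11]=7  'cbdeecabfebacbfd'
  #12 SA[12]=19  'cbfd'
  #13 SA[13]=4  'cfacbdeecabfebacbfd'
  #14 SA[14]=22  'd'
  #15 SA[15]=1  'dcbcfacbdeecabfebacbfd'
  #16 SA[16]=9  'deecabfebacbfd'
  #17 SA[17]=16  'ebacbfd'
  #18 SA[18]=11  'ecabfebacbfd'
  #19 SA[19]=10  'eecabfebacbfd'
  #20 SA[20]=5  'facbdeecabfebacbfd'
  #21 SA[21]=21  'fd'
  #22 SA[22]=15  'febacbfd'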